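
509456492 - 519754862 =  - 10298370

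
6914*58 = 401012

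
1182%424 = 334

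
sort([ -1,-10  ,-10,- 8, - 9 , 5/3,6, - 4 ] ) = [ - 10, - 10,-9, - 8, - 4, - 1,5/3,6] 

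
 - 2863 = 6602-9465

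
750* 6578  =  4933500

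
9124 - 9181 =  -57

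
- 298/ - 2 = 149 + 0/1= 149.00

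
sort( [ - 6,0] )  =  [ - 6, 0]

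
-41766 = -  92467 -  - 50701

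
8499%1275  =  849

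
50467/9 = 50467/9=5607.44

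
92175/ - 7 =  - 13168+1/7 = - 13167.86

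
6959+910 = 7869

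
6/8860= 3/4430 = 0.00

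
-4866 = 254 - 5120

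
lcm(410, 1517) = 15170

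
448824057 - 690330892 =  - 241506835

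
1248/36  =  104/3  =  34.67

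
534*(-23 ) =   -  12282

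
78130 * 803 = 62738390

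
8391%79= 17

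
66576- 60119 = 6457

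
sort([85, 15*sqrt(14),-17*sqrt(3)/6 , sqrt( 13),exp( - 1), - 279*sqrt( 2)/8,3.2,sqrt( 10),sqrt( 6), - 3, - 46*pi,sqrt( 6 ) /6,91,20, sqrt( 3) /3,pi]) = [ - 46* pi, - 279*sqrt( 2)/8, - 17*sqrt( 3)/6, - 3, exp( - 1 ), sqrt( 6)/6,sqrt(3)/3,sqrt( 6),pi, sqrt ( 10),3.2, sqrt( 13) , 20,  15 * sqrt( 14),85,91]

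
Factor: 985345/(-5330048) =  - 2^( - 7 )*5^1 * 43^1*4583^1 * 41641^( - 1)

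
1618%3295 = 1618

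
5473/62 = 88 + 17/62 = 88.27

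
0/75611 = 0=0.00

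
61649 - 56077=5572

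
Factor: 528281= 13^1*40637^1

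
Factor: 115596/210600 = 247/450= 2^ ( -1 )*3^(-2)*5^( - 2 )*13^1*19^1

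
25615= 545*47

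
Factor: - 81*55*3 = - 3^5*5^1*11^1 = - 13365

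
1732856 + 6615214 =8348070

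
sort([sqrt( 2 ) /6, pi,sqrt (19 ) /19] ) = [ sqrt( 19)/19 , sqrt(2 ) /6, pi]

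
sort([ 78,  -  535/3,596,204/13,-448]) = [ - 448, - 535/3, 204/13, 78,596]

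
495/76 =6 + 39/76 = 6.51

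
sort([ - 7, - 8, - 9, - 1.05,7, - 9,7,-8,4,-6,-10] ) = [ - 10, - 9, - 9, - 8, - 8 , - 7, - 6, - 1.05, 4,7,7 ] 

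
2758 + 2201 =4959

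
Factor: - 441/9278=  -  2^( - 1 )*3^2*7^2*4639^( - 1) 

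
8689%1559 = 894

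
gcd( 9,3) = 3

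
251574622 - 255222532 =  - 3647910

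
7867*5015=39453005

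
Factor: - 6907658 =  - 2^1*3453829^1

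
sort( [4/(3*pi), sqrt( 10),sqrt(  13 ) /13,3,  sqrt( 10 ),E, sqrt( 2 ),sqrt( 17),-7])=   [ - 7, sqrt( 13 )/13,4/( 3 * pi),sqrt( 2),E,3,sqrt( 10),sqrt( 10),  sqrt( 17)]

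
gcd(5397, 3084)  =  771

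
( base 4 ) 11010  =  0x144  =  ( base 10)324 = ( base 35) 99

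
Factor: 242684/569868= 3^( - 1) * 281^(-1) * 359^1 = 359/843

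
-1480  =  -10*148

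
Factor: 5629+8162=3^1 *4597^1 = 13791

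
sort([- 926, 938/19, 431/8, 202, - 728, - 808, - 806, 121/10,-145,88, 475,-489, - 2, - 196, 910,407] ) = [ - 926,  -  808, - 806, -728, - 489, - 196, - 145,-2, 121/10 , 938/19, 431/8, 88, 202, 407,475, 910] 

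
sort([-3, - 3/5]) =[ - 3, - 3/5]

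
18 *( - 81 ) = - 1458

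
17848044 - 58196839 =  - 40348795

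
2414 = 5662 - 3248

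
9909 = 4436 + 5473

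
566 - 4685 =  - 4119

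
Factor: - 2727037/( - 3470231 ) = 313^(  -  1 )*11087^( -1 )*2727037^1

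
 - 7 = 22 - 29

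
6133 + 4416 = 10549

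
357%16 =5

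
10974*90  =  987660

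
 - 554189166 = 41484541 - 595673707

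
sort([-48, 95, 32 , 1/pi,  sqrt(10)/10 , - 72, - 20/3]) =[ - 72, - 48,-20/3, sqrt( 10 ) /10,1/pi, 32, 95]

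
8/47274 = 4/23637 = 0.00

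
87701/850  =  103 + 151/850 = 103.18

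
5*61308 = 306540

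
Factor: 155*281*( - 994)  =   - 43293670 = - 2^1*5^1* 7^1*31^1*71^1 * 281^1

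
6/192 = 1/32  =  0.03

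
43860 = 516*85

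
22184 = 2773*8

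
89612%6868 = 328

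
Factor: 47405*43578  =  2^1*3^4 *5^1*19^1*269^1*499^1=2065815090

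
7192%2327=211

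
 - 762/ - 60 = 127/10 =12.70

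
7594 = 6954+640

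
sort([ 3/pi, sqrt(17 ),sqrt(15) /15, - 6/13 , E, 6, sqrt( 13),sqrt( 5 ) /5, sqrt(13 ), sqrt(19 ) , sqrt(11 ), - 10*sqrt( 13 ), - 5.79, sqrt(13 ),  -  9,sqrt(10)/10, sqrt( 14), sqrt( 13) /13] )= [ - 10*sqrt(13),  -  9, - 5.79, -6/13, sqrt(15 ) /15, sqrt(13 )/13, sqrt(10)/10, sqrt( 5)/5,3/pi,E,sqrt( 11), sqrt(13 ), sqrt( 13), sqrt( 13 ), sqrt(14), sqrt(17),sqrt( 19 ), 6 ] 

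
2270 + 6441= 8711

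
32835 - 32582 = 253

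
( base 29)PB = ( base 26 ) 128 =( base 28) q8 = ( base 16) 2e0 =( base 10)736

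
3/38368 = 3/38368= 0.00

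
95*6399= 607905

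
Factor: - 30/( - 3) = 2^1*5^1 =10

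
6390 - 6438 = -48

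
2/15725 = 2/15725 = 0.00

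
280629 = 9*31181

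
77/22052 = 77/22052= 0.00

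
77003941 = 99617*773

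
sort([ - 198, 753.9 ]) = [- 198,753.9 ] 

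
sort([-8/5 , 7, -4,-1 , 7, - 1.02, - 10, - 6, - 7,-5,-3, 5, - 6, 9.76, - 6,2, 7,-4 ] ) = [ - 10, - 7, - 6, - 6, - 6, - 5, - 4, - 4, - 3, - 8/5, - 1.02, - 1,2, 5, 7, 7, 7, 9.76 ]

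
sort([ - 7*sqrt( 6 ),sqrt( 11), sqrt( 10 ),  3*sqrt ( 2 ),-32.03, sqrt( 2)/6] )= [  -  32.03,-7*sqrt( 6 ), sqrt( 2)/6,  sqrt( 10 ),sqrt (11) , 3*sqrt(2)]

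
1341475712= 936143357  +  405332355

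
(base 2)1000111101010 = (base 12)27A2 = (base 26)6ka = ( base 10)4586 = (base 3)20021212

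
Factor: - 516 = -2^2*3^1*43^1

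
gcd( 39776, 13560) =904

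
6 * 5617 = 33702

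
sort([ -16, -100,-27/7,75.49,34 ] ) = [ - 100, - 16, -27/7,34 , 75.49 ] 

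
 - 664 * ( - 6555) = 4352520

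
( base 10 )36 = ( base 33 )13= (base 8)44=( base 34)12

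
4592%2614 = 1978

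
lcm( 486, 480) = 38880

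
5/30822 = 5/30822 = 0.00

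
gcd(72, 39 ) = 3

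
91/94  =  91/94 = 0.97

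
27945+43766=71711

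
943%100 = 43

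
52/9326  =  26/4663 = 0.01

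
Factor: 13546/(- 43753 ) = -2^1*13^1*521^1*43753^( - 1)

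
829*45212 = 37480748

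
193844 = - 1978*( - 98 )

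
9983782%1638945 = 150112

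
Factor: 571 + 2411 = 2^1*3^1*7^1*71^1 = 2982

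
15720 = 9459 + 6261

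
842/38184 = 421/19092 = 0.02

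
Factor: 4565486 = 2^1*17^1*47^1*2857^1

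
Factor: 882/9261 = 2^1*3^(-1)*7^(  -  1) = 2/21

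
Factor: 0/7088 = 0 = 0^1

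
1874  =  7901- 6027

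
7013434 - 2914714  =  4098720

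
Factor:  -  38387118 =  - 2^1*3^1*7^1* 11^1*83089^1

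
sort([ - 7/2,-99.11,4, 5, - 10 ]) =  [ - 99.11,-10, - 7/2, 4, 5]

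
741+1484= 2225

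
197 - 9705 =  - 9508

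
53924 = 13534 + 40390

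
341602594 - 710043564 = - 368440970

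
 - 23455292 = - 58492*401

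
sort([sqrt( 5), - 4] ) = [ - 4, sqrt( 5) ] 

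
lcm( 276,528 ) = 12144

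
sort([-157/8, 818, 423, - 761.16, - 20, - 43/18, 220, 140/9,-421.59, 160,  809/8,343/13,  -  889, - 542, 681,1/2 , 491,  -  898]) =[-898, - 889, - 761.16, -542, - 421.59, - 20, -157/8, - 43/18 , 1/2,  140/9, 343/13, 809/8, 160,220, 423 , 491,681, 818]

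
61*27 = 1647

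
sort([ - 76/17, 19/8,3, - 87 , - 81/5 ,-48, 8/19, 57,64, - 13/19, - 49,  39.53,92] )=[ - 87, - 49, - 48, - 81/5, - 76/17, - 13/19, 8/19, 19/8, 3, 39.53, 57, 64, 92]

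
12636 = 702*18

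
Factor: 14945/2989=5= 5^1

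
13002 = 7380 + 5622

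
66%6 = 0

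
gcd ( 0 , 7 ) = 7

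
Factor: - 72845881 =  - 307^1*237283^1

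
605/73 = 605/73 = 8.29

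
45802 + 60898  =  106700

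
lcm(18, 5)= 90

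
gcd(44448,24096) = 96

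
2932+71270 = 74202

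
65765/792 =83 + 29/792 = 83.04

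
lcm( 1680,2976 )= 104160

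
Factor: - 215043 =-3^1*43^1 * 1667^1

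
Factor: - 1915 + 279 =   -  1636 = - 2^2*409^1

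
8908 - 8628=280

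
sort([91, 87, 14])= [14, 87  ,  91] 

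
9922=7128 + 2794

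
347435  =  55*6317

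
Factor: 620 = 2^2*5^1*31^1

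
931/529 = 1 + 402/529=1.76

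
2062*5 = 10310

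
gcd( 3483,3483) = 3483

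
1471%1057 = 414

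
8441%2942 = 2557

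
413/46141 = 413/46141=0.01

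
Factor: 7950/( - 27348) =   -  25/86 = - 2^(  -  1)*5^2*43^( - 1)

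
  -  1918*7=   -  13426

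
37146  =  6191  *6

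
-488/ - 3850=244/1925 = 0.13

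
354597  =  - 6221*( - 57)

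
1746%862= 22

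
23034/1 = 23034 = 23034.00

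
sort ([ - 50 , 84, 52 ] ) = [ - 50, 52, 84]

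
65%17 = 14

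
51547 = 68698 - 17151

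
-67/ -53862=67/53862 = 0.00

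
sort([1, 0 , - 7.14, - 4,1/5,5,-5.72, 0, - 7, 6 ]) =[ - 7.14,-7 , - 5.72, - 4, 0,0,1/5, 1, 5,6]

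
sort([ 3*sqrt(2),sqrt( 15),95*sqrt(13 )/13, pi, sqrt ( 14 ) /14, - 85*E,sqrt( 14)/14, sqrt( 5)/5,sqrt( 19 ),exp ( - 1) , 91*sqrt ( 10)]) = [ - 85*E , sqrt( 14)/14,sqrt(14)/14, exp( - 1 ), sqrt( 5)/5, pi,sqrt( 15 ),3*sqrt ( 2), sqrt( 19), 95*sqrt( 13 ) /13 , 91*sqrt(10)] 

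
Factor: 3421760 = 2^6*5^1*17^2*  37^1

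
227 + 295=522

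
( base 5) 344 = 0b1100011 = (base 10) 99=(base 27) 3I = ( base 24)43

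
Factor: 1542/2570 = 3/5  =  3^1*5^(  -  1 )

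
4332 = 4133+199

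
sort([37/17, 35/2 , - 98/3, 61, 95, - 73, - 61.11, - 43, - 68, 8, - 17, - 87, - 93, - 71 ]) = [ - 93, - 87, - 73, - 71, - 68 , - 61.11, - 43, - 98/3, - 17,37/17, 8, 35/2,61, 95 ] 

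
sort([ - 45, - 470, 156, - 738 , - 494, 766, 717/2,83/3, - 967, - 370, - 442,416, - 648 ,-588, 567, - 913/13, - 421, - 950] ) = [ - 967, - 950, - 738, - 648,  -  588, - 494, - 470,-442,-421, - 370, - 913/13,-45, 83/3, 156, 717/2, 416, 567,766 ]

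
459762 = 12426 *37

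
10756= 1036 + 9720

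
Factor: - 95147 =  - 13^2*563^1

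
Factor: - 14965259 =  - 14965259^1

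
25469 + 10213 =35682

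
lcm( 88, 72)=792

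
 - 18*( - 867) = 15606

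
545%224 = 97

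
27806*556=15460136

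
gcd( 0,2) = 2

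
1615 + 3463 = 5078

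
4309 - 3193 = 1116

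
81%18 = 9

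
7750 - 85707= - 77957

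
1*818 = 818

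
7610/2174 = 3  +  544/1087 = 3.50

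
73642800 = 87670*840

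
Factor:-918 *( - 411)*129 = 48671442  =  2^1*3^5*17^1 * 43^1*137^1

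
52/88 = 13/22=0.59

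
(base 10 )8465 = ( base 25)DDF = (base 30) 9c5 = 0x2111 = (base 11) 63A6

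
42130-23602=18528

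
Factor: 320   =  2^6*5^1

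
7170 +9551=16721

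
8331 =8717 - 386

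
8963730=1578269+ 7385461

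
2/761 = 2/761 = 0.00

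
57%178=57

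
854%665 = 189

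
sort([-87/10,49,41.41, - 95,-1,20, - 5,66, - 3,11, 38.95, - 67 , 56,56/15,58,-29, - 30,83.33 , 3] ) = [-95,-67,-30,-29, - 87/10,- 5, - 3, - 1,3 , 56/15,11,20,38.95,41.41, 49,56,58,66,83.33]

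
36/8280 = 1/230 =0.00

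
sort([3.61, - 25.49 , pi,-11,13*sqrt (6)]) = [ - 25.49, - 11, pi,3.61, 13*sqrt( 6)]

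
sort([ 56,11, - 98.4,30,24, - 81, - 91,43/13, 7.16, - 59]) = [-98.4, - 91, -81, - 59, 43/13, 7.16,  11,24,30,  56]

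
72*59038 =4250736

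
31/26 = 31/26= 1.19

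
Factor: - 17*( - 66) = 1122 =2^1*3^1*11^1*17^1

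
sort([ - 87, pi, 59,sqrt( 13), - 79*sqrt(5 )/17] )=[ - 87  , - 79  *  sqrt( 5)/17,pi,sqrt( 13), 59] 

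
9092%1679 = 697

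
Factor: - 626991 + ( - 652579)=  - 2^1* 5^1*199^1 *643^1 = - 1279570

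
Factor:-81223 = - 81223^1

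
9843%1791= 888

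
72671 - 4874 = 67797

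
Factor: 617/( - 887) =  - 617^1 * 887^(-1)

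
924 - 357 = 567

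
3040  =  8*380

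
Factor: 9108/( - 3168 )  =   -23/8 = -2^( - 3 )*23^1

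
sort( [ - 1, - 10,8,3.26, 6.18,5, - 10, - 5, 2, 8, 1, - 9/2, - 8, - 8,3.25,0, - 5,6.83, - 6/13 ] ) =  [ - 10, - 10,  -  8, - 8, - 5, - 5,-9/2,  -  1, - 6/13,0,1 , 2,  3.25, 3.26,5,6.18,6.83,8,8]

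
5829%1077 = 444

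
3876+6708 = 10584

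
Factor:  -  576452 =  - 2^2 * 211^1*683^1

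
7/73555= 7/73555   =  0.00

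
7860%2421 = 597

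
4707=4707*1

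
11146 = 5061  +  6085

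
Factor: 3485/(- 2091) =-5/3 = -3^( - 1 )*5^1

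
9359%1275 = 434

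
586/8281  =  586/8281 = 0.07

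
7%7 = 0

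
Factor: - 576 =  - 2^6* 3^2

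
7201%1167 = 199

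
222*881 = 195582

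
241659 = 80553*3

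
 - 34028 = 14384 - 48412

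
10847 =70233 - 59386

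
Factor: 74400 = 2^5 * 3^1*5^2 * 31^1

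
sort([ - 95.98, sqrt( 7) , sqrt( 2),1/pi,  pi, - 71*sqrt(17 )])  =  [  -  71 * sqrt( 17), - 95.98, 1/pi, sqrt(2), sqrt(7), pi] 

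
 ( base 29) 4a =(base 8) 176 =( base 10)126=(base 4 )1332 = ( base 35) 3L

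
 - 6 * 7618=-45708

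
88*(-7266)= - 639408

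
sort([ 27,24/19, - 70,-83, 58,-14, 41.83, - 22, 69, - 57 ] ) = [ - 83,- 70, - 57, - 22, - 14,24/19,27, 41.83 , 58, 69] 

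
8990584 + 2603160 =11593744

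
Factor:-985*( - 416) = 409760=2^5*5^1*13^1*197^1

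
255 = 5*51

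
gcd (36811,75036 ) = 1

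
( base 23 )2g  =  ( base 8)76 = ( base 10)62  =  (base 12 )52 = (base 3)2022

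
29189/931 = 29189/931 = 31.35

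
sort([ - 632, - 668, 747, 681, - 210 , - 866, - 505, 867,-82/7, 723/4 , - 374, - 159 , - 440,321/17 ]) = [ - 866, - 668, - 632, - 505, - 440, - 374, - 210, - 159,  -  82/7, 321/17,723/4, 681, 747, 867]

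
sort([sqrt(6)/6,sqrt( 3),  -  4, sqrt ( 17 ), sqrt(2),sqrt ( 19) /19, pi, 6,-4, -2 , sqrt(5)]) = [ - 4,  -  4,-2,sqrt(19 ) /19, sqrt( 6)/6, sqrt( 2), sqrt ( 3 ), sqrt(5), pi, sqrt(17 ),6]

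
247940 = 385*644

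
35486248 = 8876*3998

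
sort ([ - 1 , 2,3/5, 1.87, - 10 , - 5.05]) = [ - 10 , - 5.05, - 1 , 3/5 , 1.87 , 2]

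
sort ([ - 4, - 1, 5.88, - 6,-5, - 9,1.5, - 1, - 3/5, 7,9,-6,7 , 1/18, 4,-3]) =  [ - 9,-6, - 6, - 5, - 4, - 3, - 1,-1,- 3/5, 1/18,  1.5, 4, 5.88, 7,7, 9 ] 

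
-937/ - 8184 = 937/8184 =0.11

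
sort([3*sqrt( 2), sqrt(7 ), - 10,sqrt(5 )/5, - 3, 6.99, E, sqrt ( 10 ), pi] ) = [ - 10, - 3,sqrt( 5 )/5, sqrt( 7), E, pi, sqrt (10 ), 3*sqrt(2),6.99] 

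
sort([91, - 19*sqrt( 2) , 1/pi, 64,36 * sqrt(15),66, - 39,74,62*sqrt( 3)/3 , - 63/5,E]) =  [ - 39, - 19*sqrt( 2), - 63/5, 1/pi,  E, 62*sqrt(3)/3,64,66,74,91, 36*sqrt( 15)]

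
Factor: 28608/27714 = 2^5*31^( -1 ) = 32/31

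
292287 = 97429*3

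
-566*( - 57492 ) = 32540472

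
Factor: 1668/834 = 2^1 = 2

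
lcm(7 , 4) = 28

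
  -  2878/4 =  - 1439/2 =-  719.50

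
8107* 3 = 24321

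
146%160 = 146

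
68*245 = 16660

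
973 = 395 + 578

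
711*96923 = 68912253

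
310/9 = 34+4/9= 34.44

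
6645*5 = 33225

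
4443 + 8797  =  13240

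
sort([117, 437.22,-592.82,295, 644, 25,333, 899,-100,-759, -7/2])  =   [-759,-592.82, -100 ,-7/2, 25, 117,295, 333,  437.22,644,899] 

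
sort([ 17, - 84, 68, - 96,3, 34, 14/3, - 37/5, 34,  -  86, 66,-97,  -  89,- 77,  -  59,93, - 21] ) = [ - 97,-96 ,-89,- 86,-84, - 77, -59,-21,- 37/5 , 3, 14/3, 17, 34, 34 , 66 , 68, 93]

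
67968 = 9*7552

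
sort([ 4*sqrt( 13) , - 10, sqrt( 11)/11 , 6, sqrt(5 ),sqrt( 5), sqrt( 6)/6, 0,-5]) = [ - 10 , - 5, 0,  sqrt( 11)/11 , sqrt( 6)/6, sqrt( 5),sqrt( 5),  6,4 * sqrt(13)]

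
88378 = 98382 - 10004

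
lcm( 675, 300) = 2700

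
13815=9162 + 4653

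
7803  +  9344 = 17147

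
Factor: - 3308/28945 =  - 4/35 = - 2^2*5^(  -  1)*7^( - 1)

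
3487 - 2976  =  511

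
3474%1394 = 686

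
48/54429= 16/18143 = 0.00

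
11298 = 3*3766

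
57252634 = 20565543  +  36687091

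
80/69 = 80/69 = 1.16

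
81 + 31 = 112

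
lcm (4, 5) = 20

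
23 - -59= 82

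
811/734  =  1+77/734 = 1.10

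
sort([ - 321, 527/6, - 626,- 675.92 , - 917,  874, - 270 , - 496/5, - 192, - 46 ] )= [-917, - 675.92, - 626,-321, - 270, - 192, - 496/5, - 46,527/6,874] 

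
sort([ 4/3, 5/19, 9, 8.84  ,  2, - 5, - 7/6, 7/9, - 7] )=[ - 7,-5,  -  7/6, 5/19,7/9, 4/3 , 2, 8.84 , 9 ]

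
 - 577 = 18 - 595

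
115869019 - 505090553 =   -  389221534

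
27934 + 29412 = 57346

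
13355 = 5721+7634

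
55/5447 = 55/5447 = 0.01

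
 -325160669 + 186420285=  - 138740384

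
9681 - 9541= 140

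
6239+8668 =14907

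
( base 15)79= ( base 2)1110010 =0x72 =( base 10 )114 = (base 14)82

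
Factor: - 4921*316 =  - 2^2 * 7^1*19^1 * 37^1*79^1 =-1555036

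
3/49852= 3/49852=0.00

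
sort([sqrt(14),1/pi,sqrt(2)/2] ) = [1/pi,sqrt (2)/2,sqrt( 14) ]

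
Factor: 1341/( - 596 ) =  - 2^( - 2)*3^2 = - 9/4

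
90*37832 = 3404880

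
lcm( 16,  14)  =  112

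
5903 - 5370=533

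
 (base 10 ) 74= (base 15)4e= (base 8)112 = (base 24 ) 32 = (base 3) 2202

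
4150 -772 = 3378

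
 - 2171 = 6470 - 8641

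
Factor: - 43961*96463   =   - 4240609943 = -19^1*5077^1 * 43961^1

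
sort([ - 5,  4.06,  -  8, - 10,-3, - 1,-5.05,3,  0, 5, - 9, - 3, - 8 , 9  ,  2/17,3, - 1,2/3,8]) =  [ - 10, - 9,-8 , - 8, - 5.05, - 5,-3, - 3,-1, - 1,0,2/17,2/3, 3,3,4.06, 5,8, 9]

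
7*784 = 5488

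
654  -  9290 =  - 8636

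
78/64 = 39/32 = 1.22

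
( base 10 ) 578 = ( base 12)402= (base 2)1001000010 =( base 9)712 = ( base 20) 18I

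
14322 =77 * 186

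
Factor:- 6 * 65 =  - 2^1 * 3^1*5^1*13^1 = - 390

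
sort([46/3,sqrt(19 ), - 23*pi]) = [ - 23*pi, sqrt(19), 46/3] 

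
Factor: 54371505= 3^1*5^1*67^1*54101^1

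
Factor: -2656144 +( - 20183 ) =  -2676327 = -  3^1*17^1*97^1*541^1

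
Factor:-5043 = - 3^1*41^2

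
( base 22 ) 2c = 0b111000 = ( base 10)56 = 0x38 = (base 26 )24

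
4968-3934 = 1034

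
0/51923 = 0 = 0.00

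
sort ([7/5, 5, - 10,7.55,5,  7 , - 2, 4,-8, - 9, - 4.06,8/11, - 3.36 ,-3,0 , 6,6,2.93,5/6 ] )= [ - 10, - 9 , - 8,-4.06, - 3.36, - 3 , - 2, 0,  8/11, 5/6, 7/5, 2.93,  4 , 5 , 5,6,6, 7, 7.55 ] 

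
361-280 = 81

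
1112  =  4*278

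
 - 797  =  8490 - 9287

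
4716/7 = 4716/7 =673.71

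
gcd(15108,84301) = 1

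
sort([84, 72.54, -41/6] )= [  -  41/6,72.54,84 ] 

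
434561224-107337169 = 327224055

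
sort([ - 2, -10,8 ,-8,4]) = [  -  10,  -  8,-2,  4,8]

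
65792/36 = 1827 + 5/9=1827.56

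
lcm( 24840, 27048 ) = 1217160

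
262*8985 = 2354070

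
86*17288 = 1486768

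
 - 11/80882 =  - 11/80882 = - 0.00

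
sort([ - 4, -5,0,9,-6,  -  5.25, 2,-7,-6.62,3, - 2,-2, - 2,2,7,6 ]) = [-7,- 6.62 , - 6, - 5.25  ,  -  5, - 4,-2, - 2, - 2, 0,2, 2, 3,6,7 , 9] 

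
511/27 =511/27 = 18.93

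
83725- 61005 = 22720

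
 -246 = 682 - 928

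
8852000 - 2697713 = 6154287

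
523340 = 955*548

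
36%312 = 36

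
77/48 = 1  +  29/48 = 1.60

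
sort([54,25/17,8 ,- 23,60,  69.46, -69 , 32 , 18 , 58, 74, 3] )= [-69, - 23 , 25/17, 3 , 8, 18,32 , 54 , 58,60 , 69.46, 74 ] 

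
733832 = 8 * 91729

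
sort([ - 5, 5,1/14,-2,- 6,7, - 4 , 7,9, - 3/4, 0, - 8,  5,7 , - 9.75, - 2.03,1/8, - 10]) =[  -  10, - 9.75,  -  8, - 6,-5, - 4, - 2.03, - 2, - 3/4,0, 1/14 , 1/8,5 , 5,7,7,7,  9]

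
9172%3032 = 76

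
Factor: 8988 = 2^2 *3^1 * 7^1*107^1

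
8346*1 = 8346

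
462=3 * 154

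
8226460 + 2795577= 11022037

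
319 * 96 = 30624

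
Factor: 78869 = 7^1*19^1 * 593^1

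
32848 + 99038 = 131886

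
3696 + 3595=7291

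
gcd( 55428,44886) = 6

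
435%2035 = 435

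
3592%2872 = 720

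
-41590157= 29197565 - 70787722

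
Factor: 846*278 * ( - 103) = -24224364 = -2^2*3^2*47^1  *103^1* 139^1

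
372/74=186/37 = 5.03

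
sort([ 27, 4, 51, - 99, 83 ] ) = [ - 99, 4, 27,51, 83 ] 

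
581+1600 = 2181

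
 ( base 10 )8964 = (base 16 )2304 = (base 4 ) 2030010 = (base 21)K6I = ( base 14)33A4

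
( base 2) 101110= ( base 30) 1g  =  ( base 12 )3A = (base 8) 56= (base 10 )46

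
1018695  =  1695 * 601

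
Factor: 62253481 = 19^1*409^1* 8011^1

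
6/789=2/263 = 0.01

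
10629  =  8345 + 2284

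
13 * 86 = 1118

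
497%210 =77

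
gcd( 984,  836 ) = 4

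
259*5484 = 1420356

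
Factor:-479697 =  - 3^1*159899^1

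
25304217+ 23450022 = 48754239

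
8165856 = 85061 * 96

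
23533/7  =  3361+6/7 = 3361.86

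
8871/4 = 2217+3/4 = 2217.75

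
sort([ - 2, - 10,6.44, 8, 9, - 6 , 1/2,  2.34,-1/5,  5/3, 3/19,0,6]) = [ - 10, - 6, - 2, - 1/5, 0, 3/19, 1/2, 5/3, 2.34,  6, 6.44, 8, 9 ]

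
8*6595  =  52760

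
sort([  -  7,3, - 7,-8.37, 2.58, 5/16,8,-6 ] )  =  [ - 8.37 ,-7,-7,-6, 5/16,  2.58, 3, 8 ]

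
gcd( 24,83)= 1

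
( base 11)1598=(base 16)7FB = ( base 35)1ND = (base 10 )2043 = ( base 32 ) 1VR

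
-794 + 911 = 117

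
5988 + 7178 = 13166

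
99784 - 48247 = 51537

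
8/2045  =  8/2045= 0.00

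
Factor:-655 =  - 5^1 *131^1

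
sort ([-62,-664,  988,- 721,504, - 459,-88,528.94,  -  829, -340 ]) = [ - 829,-721, - 664,-459,-340, - 88, - 62,504, 528.94 , 988]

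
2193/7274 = 2193/7274 = 0.30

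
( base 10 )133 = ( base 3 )11221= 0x85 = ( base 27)4P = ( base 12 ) b1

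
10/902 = 5/451 = 0.01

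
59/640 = 59/640 = 0.09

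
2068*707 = 1462076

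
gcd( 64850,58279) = 1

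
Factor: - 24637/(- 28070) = 2^( -1)*5^(-1 ) * 7^( - 1)*71^1*347^1*401^ (-1)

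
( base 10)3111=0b110000100111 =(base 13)1554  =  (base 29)3K8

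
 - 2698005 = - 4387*615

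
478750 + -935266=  - 456516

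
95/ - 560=  -  19/112= -  0.17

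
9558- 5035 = 4523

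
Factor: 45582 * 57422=2617409604 = 2^2*3^1 *71^1*107^1*28711^1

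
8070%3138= 1794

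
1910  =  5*382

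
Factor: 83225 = 5^2*3329^1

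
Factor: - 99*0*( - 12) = 0 = 0^1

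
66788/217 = 307 + 169/217 = 307.78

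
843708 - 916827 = - 73119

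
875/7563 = 875/7563 = 0.12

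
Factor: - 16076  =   - 2^2*4019^1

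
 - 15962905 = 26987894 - 42950799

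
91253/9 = 10139 + 2/9 = 10139.22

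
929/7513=929/7513 =0.12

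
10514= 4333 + 6181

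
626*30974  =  19389724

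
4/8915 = 4/8915=0.00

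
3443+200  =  3643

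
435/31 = 435/31 = 14.03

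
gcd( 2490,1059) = 3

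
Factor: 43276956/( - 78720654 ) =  - 7212826/13120109 = - 2^1*1129^( - 1) * 11621^( - 1)*3606413^1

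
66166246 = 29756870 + 36409376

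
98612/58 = 1700 + 6/29 = 1700.21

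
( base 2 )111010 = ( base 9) 64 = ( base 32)1Q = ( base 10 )58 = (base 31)1r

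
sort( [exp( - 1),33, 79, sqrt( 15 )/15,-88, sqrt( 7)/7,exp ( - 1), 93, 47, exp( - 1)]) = [ - 88,  sqrt( 15)/15 , exp( - 1 ),exp(-1 ),exp( - 1 ), sqrt( 7 )/7, 33,47, 79,93]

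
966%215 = 106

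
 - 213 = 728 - 941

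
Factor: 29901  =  3^1*9967^1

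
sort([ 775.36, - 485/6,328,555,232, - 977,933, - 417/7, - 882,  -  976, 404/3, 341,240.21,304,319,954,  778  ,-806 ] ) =[ - 977, - 976,- 882, - 806, - 485/6,  -  417/7,404/3,232,240.21,304,319,328,341,555,775.36, 778,  933,  954] 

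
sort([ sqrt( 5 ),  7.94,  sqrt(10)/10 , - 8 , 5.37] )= [ -8,sqrt( 10)/10, sqrt(5), 5.37,7.94]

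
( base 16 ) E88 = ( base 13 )1902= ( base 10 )3720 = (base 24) 6B0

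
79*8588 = 678452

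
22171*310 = 6873010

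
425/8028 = 425/8028 = 0.05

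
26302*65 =1709630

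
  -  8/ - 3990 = 4/1995 = 0.00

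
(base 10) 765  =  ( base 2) 1011111101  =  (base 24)17L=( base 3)1001100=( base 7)2142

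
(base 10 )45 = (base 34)1B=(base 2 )101101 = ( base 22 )21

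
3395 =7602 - 4207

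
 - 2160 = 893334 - 895494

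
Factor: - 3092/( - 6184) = 1/2=2^( - 1)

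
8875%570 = 325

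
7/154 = 1/22 = 0.05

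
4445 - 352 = 4093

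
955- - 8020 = 8975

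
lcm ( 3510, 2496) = 112320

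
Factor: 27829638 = 2^1*3^2*239^1*6469^1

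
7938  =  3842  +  4096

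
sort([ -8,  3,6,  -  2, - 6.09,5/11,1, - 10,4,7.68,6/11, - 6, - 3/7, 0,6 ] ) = [ - 10,-8, -6.09,-6, - 2,  -  3/7,0,5/11,6/11, 1,3,4,6, 6,  7.68]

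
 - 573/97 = -6 + 9/97 = - 5.91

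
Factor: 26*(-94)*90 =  - 2^3*3^2*5^1* 13^1*47^1 =- 219960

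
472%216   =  40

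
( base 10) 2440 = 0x988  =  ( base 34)23q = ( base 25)3MF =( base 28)334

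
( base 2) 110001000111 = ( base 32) 327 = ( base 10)3143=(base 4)301013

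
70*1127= 78890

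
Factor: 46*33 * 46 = 2^2* 3^1*11^1*23^2 =69828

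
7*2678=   18746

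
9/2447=9/2447  =  0.00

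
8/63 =8/63 = 0.13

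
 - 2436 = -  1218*2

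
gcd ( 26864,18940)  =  4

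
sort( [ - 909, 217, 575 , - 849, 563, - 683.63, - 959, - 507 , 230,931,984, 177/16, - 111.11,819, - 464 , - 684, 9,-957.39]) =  [ - 959, - 957.39, - 909 , - 849,  -  684, - 683.63,-507 , - 464,  -  111.11 , 9,  177/16,217, 230, 563, 575,  819, 931,984]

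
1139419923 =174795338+964624585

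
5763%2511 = 741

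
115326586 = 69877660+45448926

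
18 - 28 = - 10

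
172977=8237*21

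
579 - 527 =52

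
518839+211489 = 730328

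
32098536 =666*48196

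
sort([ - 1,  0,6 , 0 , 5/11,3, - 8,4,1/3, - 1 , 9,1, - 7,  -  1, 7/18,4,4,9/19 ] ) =[-8, - 7, - 1, -1, - 1,0,0, 1/3, 7/18, 5/11,9/19, 1,3, 4,4,4, 6,9 ]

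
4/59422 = 2/29711  =  0.00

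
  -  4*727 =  - 2908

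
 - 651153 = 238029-889182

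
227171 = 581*391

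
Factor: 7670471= 19^1*29^1*13921^1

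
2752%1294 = 164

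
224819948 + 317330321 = 542150269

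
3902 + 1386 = 5288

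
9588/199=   48 + 36/199 = 48.18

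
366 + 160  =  526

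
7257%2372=141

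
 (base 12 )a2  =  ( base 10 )122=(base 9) 145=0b1111010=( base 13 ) 95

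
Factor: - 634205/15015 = - 887/21 = - 3^(-1 )*7^( - 1 ) * 887^1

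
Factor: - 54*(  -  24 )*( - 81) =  - 104976= -2^4*3^8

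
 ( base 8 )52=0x2A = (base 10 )42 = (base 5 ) 132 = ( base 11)39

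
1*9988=9988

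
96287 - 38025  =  58262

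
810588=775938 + 34650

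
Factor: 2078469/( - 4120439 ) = -3^2*311^(-1)*13249^( - 1 ) * 230941^1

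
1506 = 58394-56888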